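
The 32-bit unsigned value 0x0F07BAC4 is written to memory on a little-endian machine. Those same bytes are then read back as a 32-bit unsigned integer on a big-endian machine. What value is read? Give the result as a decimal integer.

3300525839

Stored little-endian, the bytes at ascending addresses are C4 BA 07 0F.
Read back as big-endian, the last byte is least significant, giving 0xC4BA070F.
0xC4BA070F = 3300525839.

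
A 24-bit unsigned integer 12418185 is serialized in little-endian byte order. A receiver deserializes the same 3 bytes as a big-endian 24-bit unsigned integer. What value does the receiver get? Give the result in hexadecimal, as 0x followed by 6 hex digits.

0x897CBD

12418185 in 24-bit hexadecimal is 0xBD7C89.
Stored little-endian, the bytes at ascending addresses are 89 7C BD.
Read back as big-endian, the last byte is least significant, giving 0x897CBD.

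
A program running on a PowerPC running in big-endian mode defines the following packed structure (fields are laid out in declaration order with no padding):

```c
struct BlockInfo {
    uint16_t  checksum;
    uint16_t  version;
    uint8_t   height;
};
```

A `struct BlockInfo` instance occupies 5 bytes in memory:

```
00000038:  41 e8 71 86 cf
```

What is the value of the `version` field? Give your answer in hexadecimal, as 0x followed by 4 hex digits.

0x7186

`version` follows `checksum` (2 bytes), so it starts at byte offset 2 and occupies 2 bytes.
Bytes at offsets 2..3: 71 86.
Big-endian: lowest address holds the most-significant byte.
The bytes are already most-significant first: 0x7186.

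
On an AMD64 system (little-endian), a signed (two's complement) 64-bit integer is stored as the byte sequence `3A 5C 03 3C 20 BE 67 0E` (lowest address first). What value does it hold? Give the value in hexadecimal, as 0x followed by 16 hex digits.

0x0E67BE203C035C3A

Little-endian: lowest address holds the least-significant byte.
Reassemble most-significant byte first: 0E 67 BE 20 3C 03 5C 3A → 0x0E67BE203C035C3A.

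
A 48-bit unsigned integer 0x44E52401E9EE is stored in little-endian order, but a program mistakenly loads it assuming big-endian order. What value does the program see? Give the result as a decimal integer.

Stored little-endian, the bytes at ascending addresses are EE E9 01 24 E5 44.
Read back as big-endian, the last byte is least significant, giving 0xEEE90124E544.
0xEEE90124E544 = 262684513985860.

262684513985860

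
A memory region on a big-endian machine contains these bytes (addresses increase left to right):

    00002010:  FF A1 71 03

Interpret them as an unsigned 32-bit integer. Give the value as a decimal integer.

In big-endian order the high byte comes first in memory.
The bytes are already most-significant first: 0xFFA17103.
0xFFA17103 = 4288770307.

4288770307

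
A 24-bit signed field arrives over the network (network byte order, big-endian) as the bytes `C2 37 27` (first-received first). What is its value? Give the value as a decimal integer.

-4049113

Big-endian stores the most-significant byte at the lowest address.
The bytes are already most-significant first: 0xC23727.
Top bit is set, so as a signed 24-bit value this is 0xC23727 − 2^24 = -4049113.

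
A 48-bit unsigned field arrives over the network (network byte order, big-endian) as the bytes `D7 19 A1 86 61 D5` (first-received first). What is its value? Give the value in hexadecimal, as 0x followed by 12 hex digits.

Big-endian: lowest address holds the most-significant byte.
The bytes are already most-significant first: 0xD719A18661D5.

0xD719A18661D5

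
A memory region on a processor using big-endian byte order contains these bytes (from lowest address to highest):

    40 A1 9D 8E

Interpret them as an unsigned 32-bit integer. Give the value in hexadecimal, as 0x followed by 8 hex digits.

0x40A19D8E

Big-endian stores the most-significant byte at the lowest address.
The bytes are already most-significant first: 0x40A19D8E.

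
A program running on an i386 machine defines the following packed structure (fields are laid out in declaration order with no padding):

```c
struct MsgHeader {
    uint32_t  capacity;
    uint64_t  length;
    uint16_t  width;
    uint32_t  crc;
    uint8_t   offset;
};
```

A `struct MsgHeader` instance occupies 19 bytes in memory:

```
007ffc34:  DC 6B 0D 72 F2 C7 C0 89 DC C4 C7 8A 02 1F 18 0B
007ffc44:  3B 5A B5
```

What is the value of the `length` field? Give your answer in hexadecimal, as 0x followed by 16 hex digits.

`length` follows `capacity` (4 bytes), so it starts at byte offset 4 and occupies 8 bytes.
Bytes at offsets 4..11: F2 C7 C0 89 DC C4 C7 8A.
Little-endian: lowest address holds the least-significant byte.
Reassemble most-significant byte first: 8A C7 C4 DC 89 C0 C7 F2 → 0x8AC7C4DC89C0C7F2.

0x8AC7C4DC89C0C7F2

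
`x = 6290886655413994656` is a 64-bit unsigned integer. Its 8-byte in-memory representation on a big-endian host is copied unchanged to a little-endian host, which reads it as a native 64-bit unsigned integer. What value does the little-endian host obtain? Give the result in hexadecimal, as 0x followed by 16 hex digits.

0xA044322215B84D57

6290886655413994656 in 64-bit hexadecimal is 0x574DB815223244A0.
Stored big-endian, the bytes at ascending addresses are 57 4D B8 15 22 32 44 A0.
Read back as little-endian, the first byte is least significant, giving 0xA044322215B84D57.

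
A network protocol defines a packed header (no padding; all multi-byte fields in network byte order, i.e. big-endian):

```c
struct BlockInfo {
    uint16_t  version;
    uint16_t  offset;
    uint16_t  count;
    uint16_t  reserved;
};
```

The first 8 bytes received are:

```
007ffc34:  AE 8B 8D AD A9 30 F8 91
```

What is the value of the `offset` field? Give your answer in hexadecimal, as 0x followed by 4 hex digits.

0x8DAD

`offset` follows `version` (2 bytes), so it starts at byte offset 2 and occupies 2 bytes.
Bytes at offsets 2..3: 8D AD.
Big-endian: lowest address holds the most-significant byte.
The bytes are already most-significant first: 0x8DAD.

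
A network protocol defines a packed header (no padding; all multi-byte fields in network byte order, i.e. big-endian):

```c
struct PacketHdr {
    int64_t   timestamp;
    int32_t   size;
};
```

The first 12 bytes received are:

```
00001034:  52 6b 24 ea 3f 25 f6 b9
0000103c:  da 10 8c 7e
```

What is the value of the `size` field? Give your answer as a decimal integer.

`size` follows `timestamp` (8 bytes), so it starts at byte offset 8 and occupies 4 bytes.
Bytes at offsets 8..11: DA 10 8C 7E.
Big-endian: lowest address holds the most-significant byte.
The bytes are already most-significant first: 0xDA108C7E.
Top bit is set, so as a signed 32-bit value this is 0xDA108C7E − 2^32 = -636449666.

-636449666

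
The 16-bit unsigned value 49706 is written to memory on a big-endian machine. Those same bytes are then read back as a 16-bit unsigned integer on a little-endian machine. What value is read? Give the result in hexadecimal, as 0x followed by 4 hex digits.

0x2AC2

49706 in 16-bit hexadecimal is 0xC22A.
Stored big-endian, the bytes at ascending addresses are C2 2A.
Read back as little-endian, the first byte is least significant, giving 0x2AC2.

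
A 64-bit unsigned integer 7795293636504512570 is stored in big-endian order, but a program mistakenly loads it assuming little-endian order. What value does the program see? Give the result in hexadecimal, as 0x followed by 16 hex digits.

0x3AE8B6DB42722E6C

7795293636504512570 in 64-bit hexadecimal is 0x6C2E7242DBB6E83A.
Stored big-endian, the bytes at ascending addresses are 6C 2E 72 42 DB B6 E8 3A.
Read back as little-endian, the first byte is least significant, giving 0x3AE8B6DB42722E6C.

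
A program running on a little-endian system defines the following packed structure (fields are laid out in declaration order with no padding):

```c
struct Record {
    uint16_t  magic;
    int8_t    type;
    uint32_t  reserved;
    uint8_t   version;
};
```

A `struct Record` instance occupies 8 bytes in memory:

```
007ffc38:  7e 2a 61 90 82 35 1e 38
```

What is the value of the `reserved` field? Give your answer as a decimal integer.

`reserved` follows `magic` (2 B), `type` (1 B), so it starts at offset 2 + 1 = 3 and occupies 4 bytes.
Bytes at offsets 3..6: 90 82 35 1E.
In little-endian order the low byte comes first in memory.
Reassemble most-significant byte first: 1E 35 82 90 → 0x1E358290.
0x1E358290 = 506823312.

506823312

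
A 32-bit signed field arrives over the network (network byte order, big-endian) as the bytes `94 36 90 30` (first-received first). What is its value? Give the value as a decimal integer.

Big-endian: lowest address holds the most-significant byte.
The bytes are already most-significant first: 0x94369030.
Top bit is set, so as a signed 32-bit value this is 0x94369030 − 2^32 = -1808363472.

-1808363472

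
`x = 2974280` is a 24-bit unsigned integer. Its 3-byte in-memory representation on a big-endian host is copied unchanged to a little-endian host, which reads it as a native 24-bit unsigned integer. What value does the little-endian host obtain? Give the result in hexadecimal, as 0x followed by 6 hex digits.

0x48622D

2974280 in 24-bit hexadecimal is 0x2D6248.
Stored big-endian, the bytes at ascending addresses are 2D 62 48.
Read back as little-endian, the first byte is least significant, giving 0x48622D.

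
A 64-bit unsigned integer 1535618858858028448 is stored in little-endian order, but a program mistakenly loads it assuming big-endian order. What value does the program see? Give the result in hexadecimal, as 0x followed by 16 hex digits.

0xA09D9F50379D4F15

1535618858858028448 in 64-bit hexadecimal is 0x154F9D37509F9DA0.
Stored little-endian, the bytes at ascending addresses are A0 9D 9F 50 37 9D 4F 15.
Read back as big-endian, the last byte is least significant, giving 0xA09D9F50379D4F15.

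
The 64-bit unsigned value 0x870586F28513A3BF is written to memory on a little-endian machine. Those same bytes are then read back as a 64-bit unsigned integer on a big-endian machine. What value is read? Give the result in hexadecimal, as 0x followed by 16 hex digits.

Stored little-endian, the bytes at ascending addresses are BF A3 13 85 F2 86 05 87.
Read back as big-endian, the last byte is least significant, giving 0xBFA31385F2860587.

0xBFA31385F2860587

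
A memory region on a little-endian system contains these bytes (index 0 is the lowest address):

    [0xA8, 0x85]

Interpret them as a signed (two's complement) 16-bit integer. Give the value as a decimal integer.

-31320

Little-endian stores the least-significant byte at the lowest address.
Reassemble most-significant byte first: 85 A8 → 0x85A8.
Top bit is set, so as a signed 16-bit value this is 0x85A8 − 2^16 = -31320.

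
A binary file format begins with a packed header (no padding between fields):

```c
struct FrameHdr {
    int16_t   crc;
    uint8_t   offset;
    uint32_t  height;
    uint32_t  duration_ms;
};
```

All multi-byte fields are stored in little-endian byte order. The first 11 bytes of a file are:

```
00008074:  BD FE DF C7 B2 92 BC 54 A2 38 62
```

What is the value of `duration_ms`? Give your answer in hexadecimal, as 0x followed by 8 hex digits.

0x6238A254

`duration_ms` follows `crc` (2 B), `offset` (1 B), `height` (4 B), so it starts at offset 2 + 1 + 4 = 7 and occupies 4 bytes.
Bytes at offsets 7..10: 54 A2 38 62.
Little-endian: lowest address holds the least-significant byte.
Reassemble most-significant byte first: 62 38 A2 54 → 0x6238A254.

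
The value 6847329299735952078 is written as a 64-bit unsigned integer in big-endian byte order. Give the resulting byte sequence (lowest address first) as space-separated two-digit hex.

5F 06 99 B8 2A E2 BA CE

6847329299735952078 in hexadecimal, padded to 64 bits, is 0x5F0699B82AE2BACE.
Split into bytes (most-significant first): 5F 06 99 B8 2A E2 BA CE.
Big-endian: lowest address holds the most-significant byte.
So the memory order matches the most-significant-first order: 5F 06 99 B8 2A E2 BA CE.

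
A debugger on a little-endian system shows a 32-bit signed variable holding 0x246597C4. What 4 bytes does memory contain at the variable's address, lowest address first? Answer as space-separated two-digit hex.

C4 97 65 24

Split into bytes (most-significant first): 24 65 97 C4.
In little-endian order the low byte comes first in memory.
So at ascending addresses the bytes are C4 97 65 24.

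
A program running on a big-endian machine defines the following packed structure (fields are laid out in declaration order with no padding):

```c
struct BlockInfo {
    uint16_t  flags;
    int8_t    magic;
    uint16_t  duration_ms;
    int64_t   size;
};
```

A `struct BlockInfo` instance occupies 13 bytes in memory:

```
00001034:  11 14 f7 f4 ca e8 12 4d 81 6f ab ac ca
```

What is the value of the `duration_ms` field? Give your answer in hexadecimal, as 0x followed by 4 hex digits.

`duration_ms` follows `flags` (2 B), `magic` (1 B), so it starts at offset 2 + 1 = 3 and occupies 2 bytes.
Bytes at offsets 3..4: F4 CA.
In big-endian order the high byte comes first in memory.
The bytes are already most-significant first: 0xF4CA.

0xF4CA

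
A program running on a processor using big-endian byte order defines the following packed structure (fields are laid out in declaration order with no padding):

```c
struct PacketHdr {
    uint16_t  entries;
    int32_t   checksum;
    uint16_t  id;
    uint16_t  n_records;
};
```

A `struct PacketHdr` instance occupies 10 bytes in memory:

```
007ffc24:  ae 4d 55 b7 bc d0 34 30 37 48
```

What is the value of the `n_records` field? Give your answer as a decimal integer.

`n_records` follows `entries` (2 B), `checksum` (4 B), `id` (2 B), so it starts at offset 2 + 4 + 2 = 8 and occupies 2 bytes.
Bytes at offsets 8..9: 37 48.
Big-endian stores the most-significant byte at the lowest address.
The bytes are already most-significant first: 0x3748.
0x3748 = 14152.

14152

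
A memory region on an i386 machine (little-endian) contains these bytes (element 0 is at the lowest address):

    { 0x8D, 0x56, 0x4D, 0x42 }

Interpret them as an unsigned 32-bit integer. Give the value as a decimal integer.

1112364685

Little-endian: lowest address holds the least-significant byte.
Reassemble most-significant byte first: 42 4D 56 8D → 0x424D568D.
0x424D568D = 1112364685.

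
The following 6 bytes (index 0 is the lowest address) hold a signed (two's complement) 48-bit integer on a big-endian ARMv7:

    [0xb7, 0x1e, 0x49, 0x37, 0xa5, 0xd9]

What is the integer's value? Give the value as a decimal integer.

In big-endian order the high byte comes first in memory.
The bytes are already most-significant first: 0xB71E4937A5D9.
Top bit is set, so as a signed 48-bit value this is 0xB71E4937A5D9 − 2^48 = -80134271425063.

-80134271425063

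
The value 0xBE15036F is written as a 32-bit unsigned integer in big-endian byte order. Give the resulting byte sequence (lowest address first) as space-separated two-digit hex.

BE 15 03 6F

Split into bytes (most-significant first): BE 15 03 6F.
In big-endian order the high byte comes first in memory.
So the memory order matches the most-significant-first order: BE 15 03 6F.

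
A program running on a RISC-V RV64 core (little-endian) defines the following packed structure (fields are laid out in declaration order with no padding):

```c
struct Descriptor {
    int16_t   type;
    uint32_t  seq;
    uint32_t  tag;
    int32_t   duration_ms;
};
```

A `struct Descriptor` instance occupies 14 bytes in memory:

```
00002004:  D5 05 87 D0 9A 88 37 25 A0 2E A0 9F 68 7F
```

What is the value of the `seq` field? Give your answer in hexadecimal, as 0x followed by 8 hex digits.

`seq` follows `type` (2 bytes), so it starts at byte offset 2 and occupies 4 bytes.
Bytes at offsets 2..5: 87 D0 9A 88.
In little-endian order the low byte comes first in memory.
Reassemble most-significant byte first: 88 9A D0 87 → 0x889AD087.

0x889AD087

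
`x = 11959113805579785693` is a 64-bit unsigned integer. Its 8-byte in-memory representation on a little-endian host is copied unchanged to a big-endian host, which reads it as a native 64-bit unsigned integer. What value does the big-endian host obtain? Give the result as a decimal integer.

11959113805579785693 in 64-bit hexadecimal is 0xA5F74EA4E20D95DD.
Stored little-endian, the bytes at ascending addresses are DD 95 0D E2 A4 4E F7 A5.
Read back as big-endian, the last byte is least significant, giving 0xDD950DE2A44EF7A5.
0xDD950DE2A44EF7A5 = 15966683320982370213.

15966683320982370213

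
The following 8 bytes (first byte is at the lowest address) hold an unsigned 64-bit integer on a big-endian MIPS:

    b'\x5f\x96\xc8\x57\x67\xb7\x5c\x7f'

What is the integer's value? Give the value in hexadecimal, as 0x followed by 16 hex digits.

0x5F96C85767B75C7F

Big-endian: lowest address holds the most-significant byte.
The bytes are already most-significant first: 0x5F96C85767B75C7F.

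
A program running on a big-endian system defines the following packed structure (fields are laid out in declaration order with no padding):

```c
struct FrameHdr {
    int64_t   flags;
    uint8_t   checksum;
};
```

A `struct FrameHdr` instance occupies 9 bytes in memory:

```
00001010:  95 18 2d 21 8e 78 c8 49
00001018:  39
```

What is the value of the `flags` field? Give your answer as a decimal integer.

`flags` is the first field, at byte offset 0, occupying 8 bytes.
Bytes at offsets 0..7: 95 18 2D 21 8E 78 C8 49.
In big-endian order the high byte comes first in memory.
The bytes are already most-significant first: 0x95182D218E78C849.
Top bit is set, so as a signed 64-bit value this is 0x95182D218E78C849 − 2^64 = -7703357540469782455.

-7703357540469782455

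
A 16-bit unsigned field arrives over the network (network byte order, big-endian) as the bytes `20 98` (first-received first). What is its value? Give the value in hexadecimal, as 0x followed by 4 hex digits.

Big-endian: lowest address holds the most-significant byte.
The bytes are already most-significant first: 0x2098.

0x2098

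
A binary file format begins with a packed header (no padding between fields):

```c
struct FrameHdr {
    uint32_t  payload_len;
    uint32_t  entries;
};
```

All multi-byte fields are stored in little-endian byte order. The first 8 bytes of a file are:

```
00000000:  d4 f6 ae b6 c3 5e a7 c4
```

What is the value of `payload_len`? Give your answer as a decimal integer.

`payload_len` is the first field, at byte offset 0, occupying 4 bytes.
Bytes at offsets 0..3: D4 F6 AE B6.
In little-endian order the low byte comes first in memory.
Reassemble most-significant byte first: B6 AE F6 D4 → 0xB6AEF6D4.
0xB6AEF6D4 = 3064919764.

3064919764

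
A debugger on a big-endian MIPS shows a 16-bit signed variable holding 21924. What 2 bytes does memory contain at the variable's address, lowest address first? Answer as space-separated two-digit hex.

21924 in hexadecimal, padded to 16 bits, is 0x55A4.
Split into bytes (most-significant first): 55 A4.
Big-endian stores the most-significant byte at the lowest address.
So the memory order matches the most-significant-first order: 55 A4.

55 A4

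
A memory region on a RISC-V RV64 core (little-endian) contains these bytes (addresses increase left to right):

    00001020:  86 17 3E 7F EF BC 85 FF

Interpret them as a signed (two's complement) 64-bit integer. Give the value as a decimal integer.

-34413685317429370

Little-endian stores the least-significant byte at the lowest address.
Reassemble most-significant byte first: FF 85 BC EF 7F 3E 17 86 → 0xFF85BCEF7F3E1786.
Top bit is set, so as a signed 64-bit value this is 0xFF85BCEF7F3E1786 − 2^64 = -34413685317429370.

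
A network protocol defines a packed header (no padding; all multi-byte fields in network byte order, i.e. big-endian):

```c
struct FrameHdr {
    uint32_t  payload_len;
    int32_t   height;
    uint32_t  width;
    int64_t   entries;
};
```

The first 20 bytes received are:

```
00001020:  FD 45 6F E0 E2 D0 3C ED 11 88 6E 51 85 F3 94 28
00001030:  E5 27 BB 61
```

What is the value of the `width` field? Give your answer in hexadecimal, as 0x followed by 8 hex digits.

0x11886E51

`width` follows `payload_len` (4 B), `height` (4 B), so it starts at offset 4 + 4 = 8 and occupies 4 bytes.
Bytes at offsets 8..11: 11 88 6E 51.
Big-endian: lowest address holds the most-significant byte.
The bytes are already most-significant first: 0x11886E51.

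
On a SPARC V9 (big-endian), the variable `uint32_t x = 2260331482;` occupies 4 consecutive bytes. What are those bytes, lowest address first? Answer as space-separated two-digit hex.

86 B9 EB DA

2260331482 in hexadecimal, padded to 32 bits, is 0x86B9EBDA.
Split into bytes (most-significant first): 86 B9 EB DA.
Big-endian stores the most-significant byte at the lowest address.
So the memory order matches the most-significant-first order: 86 B9 EB DA.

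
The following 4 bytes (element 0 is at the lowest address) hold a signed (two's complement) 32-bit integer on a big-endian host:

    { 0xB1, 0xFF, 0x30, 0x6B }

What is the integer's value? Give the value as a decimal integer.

Big-endian stores the most-significant byte at the lowest address.
The bytes are already most-significant first: 0xB1FF306B.
Top bit is set, so as a signed 32-bit value this is 0xB1FF306B − 2^32 = -1308675989.

-1308675989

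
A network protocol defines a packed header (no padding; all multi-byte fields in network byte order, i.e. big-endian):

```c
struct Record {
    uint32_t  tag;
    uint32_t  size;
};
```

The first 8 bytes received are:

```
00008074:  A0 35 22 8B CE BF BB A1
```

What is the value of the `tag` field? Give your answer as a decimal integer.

`tag` is the first field, at byte offset 0, occupying 4 bytes.
Bytes at offsets 0..3: A0 35 22 8B.
In big-endian order the high byte comes first in memory.
The bytes are already most-significant first: 0xA035228B.
0xA035228B = 2687836811.

2687836811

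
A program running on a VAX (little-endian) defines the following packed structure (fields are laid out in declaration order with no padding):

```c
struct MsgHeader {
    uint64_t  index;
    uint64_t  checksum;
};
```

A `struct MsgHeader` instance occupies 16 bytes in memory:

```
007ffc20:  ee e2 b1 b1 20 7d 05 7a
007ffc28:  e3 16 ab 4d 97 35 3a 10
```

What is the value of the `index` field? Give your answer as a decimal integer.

`index` is the first field, at byte offset 0, occupying 8 bytes.
Bytes at offsets 0..7: EE E2 B1 B1 20 7D 05 7A.
Little-endian stores the least-significant byte at the lowest address.
Reassemble most-significant byte first: 7A 05 7D 20 B1 B1 E2 EE → 0x7A057D20B1B1E2EE.
0x7A057D20B1B1E2EE = 8792571426884412142.

8792571426884412142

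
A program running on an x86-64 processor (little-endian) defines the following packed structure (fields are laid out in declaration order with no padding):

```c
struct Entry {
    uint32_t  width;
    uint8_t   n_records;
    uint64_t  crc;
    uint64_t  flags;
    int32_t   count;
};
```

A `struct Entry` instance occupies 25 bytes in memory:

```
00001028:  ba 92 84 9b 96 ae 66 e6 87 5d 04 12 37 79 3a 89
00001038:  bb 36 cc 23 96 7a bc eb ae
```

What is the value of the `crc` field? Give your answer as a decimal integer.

3968239021425321646

`crc` follows `width` (4 B), `n_records` (1 B), so it starts at offset 4 + 1 = 5 and occupies 8 bytes.
Bytes at offsets 5..12: AE 66 E6 87 5D 04 12 37.
In little-endian order the low byte comes first in memory.
Reassemble most-significant byte first: 37 12 04 5D 87 E6 66 AE → 0x3712045D87E666AE.
0x3712045D87E666AE = 3968239021425321646.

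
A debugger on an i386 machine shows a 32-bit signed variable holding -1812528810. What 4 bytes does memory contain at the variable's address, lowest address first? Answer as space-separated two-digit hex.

56 01 F7 93

Two's complement of -1812528810 in 32 bits: 1812528810 = 0x6C08FEAA; invert → 0x93F70155; add 1 → 0x93F70156.
Split into bytes (most-significant first): 93 F7 01 56.
Little-endian stores the least-significant byte at the lowest address.
So at ascending addresses the bytes are 56 01 F7 93.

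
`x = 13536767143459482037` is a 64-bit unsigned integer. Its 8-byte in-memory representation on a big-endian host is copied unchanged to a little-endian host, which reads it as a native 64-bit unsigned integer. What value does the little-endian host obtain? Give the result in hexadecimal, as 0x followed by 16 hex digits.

0xB5E91401FF41DCBB

13536767143459482037 in 64-bit hexadecimal is 0xBBDC41FF0114E9B5.
Stored big-endian, the bytes at ascending addresses are BB DC 41 FF 01 14 E9 B5.
Read back as little-endian, the first byte is least significant, giving 0xB5E91401FF41DCBB.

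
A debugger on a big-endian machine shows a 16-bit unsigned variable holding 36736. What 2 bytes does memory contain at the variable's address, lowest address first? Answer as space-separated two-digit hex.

8F 80

36736 in hexadecimal, padded to 16 bits, is 0x8F80.
Split into bytes (most-significant first): 8F 80.
Big-endian: lowest address holds the most-significant byte.
So the memory order matches the most-significant-first order: 8F 80.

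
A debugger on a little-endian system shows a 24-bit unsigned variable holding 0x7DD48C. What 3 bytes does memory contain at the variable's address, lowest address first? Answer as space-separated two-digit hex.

Split into bytes (most-significant first): 7D D4 8C.
Little-endian stores the least-significant byte at the lowest address.
So at ascending addresses the bytes are 8C D4 7D.

8C D4 7D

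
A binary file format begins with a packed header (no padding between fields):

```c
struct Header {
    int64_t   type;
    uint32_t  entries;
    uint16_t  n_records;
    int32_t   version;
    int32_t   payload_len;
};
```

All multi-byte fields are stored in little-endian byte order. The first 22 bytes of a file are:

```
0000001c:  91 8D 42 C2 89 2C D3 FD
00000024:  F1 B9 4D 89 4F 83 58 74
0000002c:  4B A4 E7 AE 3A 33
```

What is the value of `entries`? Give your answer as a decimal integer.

2303572465

`entries` follows `type` (8 bytes), so it starts at byte offset 8 and occupies 4 bytes.
Bytes at offsets 8..11: F1 B9 4D 89.
In little-endian order the low byte comes first in memory.
Reassemble most-significant byte first: 89 4D B9 F1 → 0x894DB9F1.
0x894DB9F1 = 2303572465.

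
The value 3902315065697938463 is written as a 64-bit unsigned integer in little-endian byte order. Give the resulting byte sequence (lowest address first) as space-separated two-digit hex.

1F AC 94 7C E0 CE 27 36

3902315065697938463 in hexadecimal, padded to 64 bits, is 0x3627CEE07C94AC1F.
Split into bytes (most-significant first): 36 27 CE E0 7C 94 AC 1F.
Little-endian stores the least-significant byte at the lowest address.
So at ascending addresses the bytes are 1F AC 94 7C E0 CE 27 36.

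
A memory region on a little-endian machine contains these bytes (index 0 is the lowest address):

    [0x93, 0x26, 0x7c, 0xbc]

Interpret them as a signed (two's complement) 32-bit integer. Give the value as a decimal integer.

-1132714349

In little-endian order the low byte comes first in memory.
Reassemble most-significant byte first: BC 7C 26 93 → 0xBC7C2693.
Top bit is set, so as a signed 32-bit value this is 0xBC7C2693 − 2^32 = -1132714349.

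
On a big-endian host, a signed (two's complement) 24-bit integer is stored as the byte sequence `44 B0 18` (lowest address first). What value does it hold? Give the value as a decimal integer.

Big-endian: lowest address holds the most-significant byte.
The bytes are already most-significant first: 0x44B018.
0x44B018 = 4501528.

4501528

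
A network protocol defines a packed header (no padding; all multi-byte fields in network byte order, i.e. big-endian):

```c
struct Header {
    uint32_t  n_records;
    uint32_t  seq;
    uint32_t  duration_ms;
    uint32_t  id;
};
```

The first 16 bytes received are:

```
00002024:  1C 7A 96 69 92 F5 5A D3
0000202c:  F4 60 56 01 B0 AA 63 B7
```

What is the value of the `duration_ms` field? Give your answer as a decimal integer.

`duration_ms` follows `n_records` (4 B), `seq` (4 B), so it starts at offset 4 + 4 = 8 and occupies 4 bytes.
Bytes at offsets 8..11: F4 60 56 01.
Big-endian stores the most-significant byte at the lowest address.
The bytes are already most-significant first: 0xF4605601.
0xF4605601 = 4099954177.

4099954177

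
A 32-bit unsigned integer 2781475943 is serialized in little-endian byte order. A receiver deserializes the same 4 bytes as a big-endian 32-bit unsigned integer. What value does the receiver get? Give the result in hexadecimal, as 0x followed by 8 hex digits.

2781475943 in 32-bit hexadecimal is 0xA5C9F467.
Stored little-endian, the bytes at ascending addresses are 67 F4 C9 A5.
Read back as big-endian, the last byte is least significant, giving 0x67F4C9A5.

0x67F4C9A5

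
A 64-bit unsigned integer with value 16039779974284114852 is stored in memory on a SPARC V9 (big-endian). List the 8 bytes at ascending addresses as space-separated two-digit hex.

16039779974284114852 in hexadecimal, padded to 64 bits, is 0xDE98BEE77AA0FBA4.
Split into bytes (most-significant first): DE 98 BE E7 7A A0 FB A4.
Big-endian: lowest address holds the most-significant byte.
So the memory order matches the most-significant-first order: DE 98 BE E7 7A A0 FB A4.

DE 98 BE E7 7A A0 FB A4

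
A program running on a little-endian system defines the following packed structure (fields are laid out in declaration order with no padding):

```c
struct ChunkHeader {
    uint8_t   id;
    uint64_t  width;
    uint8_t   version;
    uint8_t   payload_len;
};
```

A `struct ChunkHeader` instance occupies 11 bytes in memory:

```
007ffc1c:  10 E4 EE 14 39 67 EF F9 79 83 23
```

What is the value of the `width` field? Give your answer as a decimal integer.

8789319374408576740

`width` follows `id` (1 byte), so it starts at byte offset 1 and occupies 8 bytes.
Bytes at offsets 1..8: E4 EE 14 39 67 EF F9 79.
In little-endian order the low byte comes first in memory.
Reassemble most-significant byte first: 79 F9 EF 67 39 14 EE E4 → 0x79F9EF673914EEE4.
0x79F9EF673914EEE4 = 8789319374408576740.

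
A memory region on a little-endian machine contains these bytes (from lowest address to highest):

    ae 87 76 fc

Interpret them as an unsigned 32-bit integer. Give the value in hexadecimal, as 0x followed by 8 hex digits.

Little-endian stores the least-significant byte at the lowest address.
Reassemble most-significant byte first: FC 76 87 AE → 0xFC7687AE.

0xFC7687AE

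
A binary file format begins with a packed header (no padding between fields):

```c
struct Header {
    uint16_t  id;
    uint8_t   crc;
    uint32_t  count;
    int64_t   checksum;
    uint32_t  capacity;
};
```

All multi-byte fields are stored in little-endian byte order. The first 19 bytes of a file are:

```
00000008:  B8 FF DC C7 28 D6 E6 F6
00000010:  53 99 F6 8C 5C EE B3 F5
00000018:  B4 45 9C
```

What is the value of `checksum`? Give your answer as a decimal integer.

-5481341935960894474

`checksum` follows `id` (2 B), `crc` (1 B), `count` (4 B), so it starts at offset 2 + 1 + 4 = 7 and occupies 8 bytes.
Bytes at offsets 7..14: F6 53 99 F6 8C 5C EE B3.
In little-endian order the low byte comes first in memory.
Reassemble most-significant byte first: B3 EE 5C 8C F6 99 53 F6 → 0xB3EE5C8CF69953F6.
Top bit is set, so as a signed 64-bit value this is 0xB3EE5C8CF69953F6 − 2^64 = -5481341935960894474.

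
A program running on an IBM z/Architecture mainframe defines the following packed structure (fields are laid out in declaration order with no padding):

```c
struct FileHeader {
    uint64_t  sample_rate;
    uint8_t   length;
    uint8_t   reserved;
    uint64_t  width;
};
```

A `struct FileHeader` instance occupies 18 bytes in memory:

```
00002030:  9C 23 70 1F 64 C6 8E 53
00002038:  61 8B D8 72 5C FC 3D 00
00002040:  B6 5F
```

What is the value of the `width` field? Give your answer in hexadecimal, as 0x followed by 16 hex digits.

`width` follows `sample_rate` (8 B), `length` (1 B), `reserved` (1 B), so it starts at offset 8 + 1 + 1 = 10 and occupies 8 bytes.
Bytes at offsets 10..17: D8 72 5C FC 3D 00 B6 5F.
In big-endian order the high byte comes first in memory.
The bytes are already most-significant first: 0xD8725CFC3D00B65F.

0xD8725CFC3D00B65F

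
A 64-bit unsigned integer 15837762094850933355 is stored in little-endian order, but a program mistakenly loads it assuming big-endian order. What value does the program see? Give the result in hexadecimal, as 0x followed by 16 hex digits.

0x6B82BC94B608CBDB

15837762094850933355 in 64-bit hexadecimal is 0xDBCB08B694BC826B.
Stored little-endian, the bytes at ascending addresses are 6B 82 BC 94 B6 08 CB DB.
Read back as big-endian, the last byte is least significant, giving 0x6B82BC94B608CBDB.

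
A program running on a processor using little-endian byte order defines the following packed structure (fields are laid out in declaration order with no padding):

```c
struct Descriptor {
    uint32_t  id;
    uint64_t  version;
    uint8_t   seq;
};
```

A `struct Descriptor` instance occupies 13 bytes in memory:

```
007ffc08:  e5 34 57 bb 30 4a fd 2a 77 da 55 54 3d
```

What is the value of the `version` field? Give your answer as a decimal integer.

`version` follows `id` (4 bytes), so it starts at byte offset 4 and occupies 8 bytes.
Bytes at offsets 4..11: 30 4A FD 2A 77 DA 55 54.
In little-endian order the low byte comes first in memory.
Reassemble most-significant byte first: 54 55 DA 77 2A FD 4A 30 → 0x5455DA772AFD4A30.
0x5455DA772AFD4A30 = 6077003477563558448.

6077003477563558448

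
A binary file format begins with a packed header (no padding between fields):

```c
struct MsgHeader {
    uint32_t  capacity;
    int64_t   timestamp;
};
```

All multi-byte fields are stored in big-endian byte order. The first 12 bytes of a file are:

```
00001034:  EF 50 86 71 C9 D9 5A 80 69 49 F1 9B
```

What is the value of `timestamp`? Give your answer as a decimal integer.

`timestamp` follows `capacity` (4 bytes), so it starts at byte offset 4 and occupies 8 bytes.
Bytes at offsets 4..11: C9 D9 5A 80 69 49 F1 9B.
Big-endian: lowest address holds the most-significant byte.
The bytes are already most-significant first: 0xC9D95A806949F19B.
Top bit is set, so as a signed 64-bit value this is 0xC9D95A806949F19B − 2^64 = -3901988094571056741.

-3901988094571056741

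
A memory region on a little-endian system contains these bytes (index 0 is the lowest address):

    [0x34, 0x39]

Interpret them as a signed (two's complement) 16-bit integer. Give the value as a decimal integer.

14644

In little-endian order the low byte comes first in memory.
Reassemble most-significant byte first: 39 34 → 0x3934.
0x3934 = 14644.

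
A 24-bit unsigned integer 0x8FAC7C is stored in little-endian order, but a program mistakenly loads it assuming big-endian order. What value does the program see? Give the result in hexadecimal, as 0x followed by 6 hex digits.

0x7CAC8F

Stored little-endian, the bytes at ascending addresses are 7C AC 8F.
Read back as big-endian, the last byte is least significant, giving 0x7CAC8F.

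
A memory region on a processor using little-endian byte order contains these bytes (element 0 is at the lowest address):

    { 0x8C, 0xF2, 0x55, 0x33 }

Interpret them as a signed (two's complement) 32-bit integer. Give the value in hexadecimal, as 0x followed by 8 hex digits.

In little-endian order the low byte comes first in memory.
Reassemble most-significant byte first: 33 55 F2 8C → 0x3355F28C.

0x3355F28C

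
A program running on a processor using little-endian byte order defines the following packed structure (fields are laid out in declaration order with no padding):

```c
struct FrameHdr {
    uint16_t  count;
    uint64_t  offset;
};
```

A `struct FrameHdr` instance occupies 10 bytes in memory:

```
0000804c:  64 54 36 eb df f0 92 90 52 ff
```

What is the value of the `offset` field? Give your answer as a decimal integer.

18397926388542729014

`offset` follows `count` (2 bytes), so it starts at byte offset 2 and occupies 8 bytes.
Bytes at offsets 2..9: 36 EB DF F0 92 90 52 FF.
Little-endian: lowest address holds the least-significant byte.
Reassemble most-significant byte first: FF 52 90 92 F0 DF EB 36 → 0xFF529092F0DFEB36.
0xFF529092F0DFEB36 = 18397926388542729014.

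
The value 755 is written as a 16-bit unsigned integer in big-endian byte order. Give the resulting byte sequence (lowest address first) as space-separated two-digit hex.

755 in hexadecimal, padded to 16 bits, is 0x02F3.
Split into bytes (most-significant first): 02 F3.
Big-endian stores the most-significant byte at the lowest address.
So the memory order matches the most-significant-first order: 02 F3.

02 F3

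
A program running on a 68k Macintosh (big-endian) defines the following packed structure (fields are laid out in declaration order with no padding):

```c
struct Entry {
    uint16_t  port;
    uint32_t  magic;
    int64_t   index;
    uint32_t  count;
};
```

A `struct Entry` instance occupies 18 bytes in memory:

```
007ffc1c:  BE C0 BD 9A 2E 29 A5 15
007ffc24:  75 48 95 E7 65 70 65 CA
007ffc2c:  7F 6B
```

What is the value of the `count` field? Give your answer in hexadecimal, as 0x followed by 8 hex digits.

0x65CA7F6B

`count` follows `port` (2 B), `magic` (4 B), `index` (8 B), so it starts at offset 2 + 4 + 8 = 14 and occupies 4 bytes.
Bytes at offsets 14..17: 65 CA 7F 6B.
Big-endian stores the most-significant byte at the lowest address.
The bytes are already most-significant first: 0x65CA7F6B.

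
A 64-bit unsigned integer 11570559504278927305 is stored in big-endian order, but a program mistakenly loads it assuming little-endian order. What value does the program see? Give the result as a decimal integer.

14535104814626542240

11570559504278927305 in 64-bit hexadecimal is 0xA092E290D110B7C9.
Stored big-endian, the bytes at ascending addresses are A0 92 E2 90 D1 10 B7 C9.
Read back as little-endian, the first byte is least significant, giving 0xC9B710D190E292A0.
0xC9B710D190E292A0 = 14535104814626542240.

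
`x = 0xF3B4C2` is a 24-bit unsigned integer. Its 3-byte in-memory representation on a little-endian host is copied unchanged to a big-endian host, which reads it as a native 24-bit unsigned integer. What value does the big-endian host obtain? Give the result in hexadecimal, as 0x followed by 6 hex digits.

Stored little-endian, the bytes at ascending addresses are C2 B4 F3.
Read back as big-endian, the last byte is least significant, giving 0xC2B4F3.

0xC2B4F3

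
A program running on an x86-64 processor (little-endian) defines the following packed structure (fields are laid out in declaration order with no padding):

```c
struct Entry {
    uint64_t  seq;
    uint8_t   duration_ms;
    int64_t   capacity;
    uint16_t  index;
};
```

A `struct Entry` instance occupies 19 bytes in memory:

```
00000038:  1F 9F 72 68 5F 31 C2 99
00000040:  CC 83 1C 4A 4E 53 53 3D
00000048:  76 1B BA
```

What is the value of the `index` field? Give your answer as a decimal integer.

47643

`index` follows `seq` (8 B), `duration_ms` (1 B), `capacity` (8 B), so it starts at offset 8 + 1 + 8 = 17 and occupies 2 bytes.
Bytes at offsets 17..18: 1B BA.
In little-endian order the low byte comes first in memory.
Reassemble most-significant byte first: BA 1B → 0xBA1B.
0xBA1B = 47643.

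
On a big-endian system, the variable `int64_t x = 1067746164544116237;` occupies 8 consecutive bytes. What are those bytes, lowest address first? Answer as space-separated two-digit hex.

0E D1 65 7A BF F0 16 0D

1067746164544116237 in hexadecimal, padded to 64 bits, is 0x0ED1657ABFF0160D.
Split into bytes (most-significant first): 0E D1 65 7A BF F0 16 0D.
In big-endian order the high byte comes first in memory.
So the memory order matches the most-significant-first order: 0E D1 65 7A BF F0 16 0D.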